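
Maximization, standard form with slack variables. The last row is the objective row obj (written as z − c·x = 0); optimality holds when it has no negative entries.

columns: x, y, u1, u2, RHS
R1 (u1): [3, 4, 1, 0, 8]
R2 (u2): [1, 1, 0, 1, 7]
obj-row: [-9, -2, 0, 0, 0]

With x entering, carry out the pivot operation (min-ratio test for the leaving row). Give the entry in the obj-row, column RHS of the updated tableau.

24

Ratio test on column x — row 1: 8/3 = 8/3; row 2: 7/1 = 7. Minimum is 8/3 at row 1 (u1 leaves); pivot element 3.
Divide row 1 by 3; eliminate column x from the other rows.
obj-row update in column RHS: 0 − (-9)·(8/3) = 24.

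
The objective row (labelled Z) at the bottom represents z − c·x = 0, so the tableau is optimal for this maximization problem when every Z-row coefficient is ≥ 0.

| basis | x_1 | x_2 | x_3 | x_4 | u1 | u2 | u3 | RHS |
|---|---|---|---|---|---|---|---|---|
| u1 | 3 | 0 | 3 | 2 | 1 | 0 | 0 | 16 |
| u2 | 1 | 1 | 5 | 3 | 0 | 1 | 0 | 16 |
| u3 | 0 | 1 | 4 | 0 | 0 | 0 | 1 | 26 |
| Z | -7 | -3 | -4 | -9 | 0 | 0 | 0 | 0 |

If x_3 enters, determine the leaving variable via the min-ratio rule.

u2

Column x_3 entries and ratios — u1: 16/3 = 16/3; u2: 16/5 = 16/5; u3: 26/4 = 13/2.
Smallest ratio is 16/5 in the row of u2, so u2 leaves.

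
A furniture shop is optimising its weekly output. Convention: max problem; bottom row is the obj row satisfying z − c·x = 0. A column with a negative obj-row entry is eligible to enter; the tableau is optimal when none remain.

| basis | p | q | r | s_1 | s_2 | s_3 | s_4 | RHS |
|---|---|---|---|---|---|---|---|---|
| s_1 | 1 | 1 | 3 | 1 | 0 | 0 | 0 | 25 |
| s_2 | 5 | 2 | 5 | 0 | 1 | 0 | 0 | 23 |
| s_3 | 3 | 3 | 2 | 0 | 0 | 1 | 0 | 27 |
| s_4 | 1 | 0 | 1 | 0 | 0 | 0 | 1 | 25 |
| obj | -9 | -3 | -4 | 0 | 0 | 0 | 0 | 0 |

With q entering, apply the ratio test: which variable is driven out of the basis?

s_3

Column q entries and ratios — s_1: 25/1 = 25; s_2: 23/2 = 23/2; s_3: 27/3 = 9; s_4: 0 ≤ 0, skip.
Smallest ratio is 9 in the row of s_3, so s_3 leaves.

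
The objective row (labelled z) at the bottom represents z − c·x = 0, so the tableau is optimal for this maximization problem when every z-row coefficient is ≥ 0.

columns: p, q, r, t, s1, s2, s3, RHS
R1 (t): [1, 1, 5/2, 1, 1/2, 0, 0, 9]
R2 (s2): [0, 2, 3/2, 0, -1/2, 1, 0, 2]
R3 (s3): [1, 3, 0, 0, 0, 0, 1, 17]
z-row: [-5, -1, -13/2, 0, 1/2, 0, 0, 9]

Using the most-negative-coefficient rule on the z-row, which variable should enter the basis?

Negative z-row entries: p: -5, q: -1, r: -13/2.
The most negative is -13/2 in column r, so r enters.

r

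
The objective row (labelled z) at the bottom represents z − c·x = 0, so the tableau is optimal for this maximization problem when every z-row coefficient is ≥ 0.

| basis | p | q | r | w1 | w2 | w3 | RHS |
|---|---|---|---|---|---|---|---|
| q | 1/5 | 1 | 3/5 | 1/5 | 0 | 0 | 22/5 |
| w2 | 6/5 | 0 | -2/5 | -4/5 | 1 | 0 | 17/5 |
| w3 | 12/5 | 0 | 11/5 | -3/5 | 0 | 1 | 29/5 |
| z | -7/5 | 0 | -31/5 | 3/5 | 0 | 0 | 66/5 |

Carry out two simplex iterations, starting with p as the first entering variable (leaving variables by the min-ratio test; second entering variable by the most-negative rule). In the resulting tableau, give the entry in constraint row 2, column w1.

-10/11

Ratio test on column p — row 1: (22/5)/(1/5) = 22; row 2: (17/5)/(6/5) = 17/6; row 3: (29/5)/(12/5) = 29/12. Minimum is 29/12 at row 3 (w3 leaves); pivot element 12/5.
Divide row 3 by 12/5; eliminate column p from the other rows.
Second iteration: most negative z-row entry is -59/12 in column r, so r enters.
Ratio test on column r — row 1: (47/12)/(5/12) = 47/5; row 2: entry -3/2 ≤ 0; row 3: (29/12)/(11/12) = 29/11. Minimum is 29/11 at row 3 (p leaves); pivot element 11/12.
Divide row 3 by 11/12; eliminate column r from the other rows.
After both pivots, the entry at constraint row 2, column w1 is -10/11.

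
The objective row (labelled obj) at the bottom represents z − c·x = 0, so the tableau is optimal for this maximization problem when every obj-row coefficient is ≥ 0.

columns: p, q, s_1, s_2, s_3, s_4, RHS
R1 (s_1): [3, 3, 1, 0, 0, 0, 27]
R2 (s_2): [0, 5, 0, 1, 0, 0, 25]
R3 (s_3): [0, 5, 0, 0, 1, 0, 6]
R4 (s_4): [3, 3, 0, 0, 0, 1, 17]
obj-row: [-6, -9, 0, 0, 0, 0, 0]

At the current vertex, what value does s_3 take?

s_3 is basic (row 3); its value is the RHS of that row, 6.

6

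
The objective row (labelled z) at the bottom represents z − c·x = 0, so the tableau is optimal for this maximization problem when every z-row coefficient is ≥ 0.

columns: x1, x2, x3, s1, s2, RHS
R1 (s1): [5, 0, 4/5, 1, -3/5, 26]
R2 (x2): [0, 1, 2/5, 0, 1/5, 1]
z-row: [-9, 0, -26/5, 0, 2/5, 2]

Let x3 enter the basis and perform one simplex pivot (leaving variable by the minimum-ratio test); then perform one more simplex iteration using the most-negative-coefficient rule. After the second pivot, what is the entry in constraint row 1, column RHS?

Ratio test on column x3 — row 1: 26/(4/5) = 65/2; row 2: 1/(2/5) = 5/2. Minimum is 5/2 at row 2 (x2 leaves); pivot element 2/5.
Divide row 2 by 2/5; eliminate column x3 from the other rows.
Second iteration: most negative z-row entry is -9 in column x1, so x1 enters.
Ratio test on column x1 — row 1: 24/5 = 24/5; row 2: entry 0 ≤ 0. Minimum is 24/5 at row 1 (s1 leaves); pivot element 5.
Divide row 1 by 5; eliminate column x1 from the other rows.
After both pivots, the entry at constraint row 1, column RHS is 24/5.

24/5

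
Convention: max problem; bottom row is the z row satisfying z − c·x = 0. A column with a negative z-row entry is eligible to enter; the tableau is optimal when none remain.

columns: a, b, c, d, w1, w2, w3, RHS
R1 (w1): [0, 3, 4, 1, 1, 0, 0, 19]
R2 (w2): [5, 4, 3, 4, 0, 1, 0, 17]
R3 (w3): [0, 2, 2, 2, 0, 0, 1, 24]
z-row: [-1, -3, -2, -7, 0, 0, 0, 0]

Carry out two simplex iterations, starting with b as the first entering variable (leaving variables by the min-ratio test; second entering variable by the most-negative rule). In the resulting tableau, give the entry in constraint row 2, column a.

Ratio test on column b — row 1: 19/3 = 19/3; row 2: 17/4 = 17/4; row 3: 24/2 = 12. Minimum is 17/4 at row 2 (w2 leaves); pivot element 4.
Divide row 2 by 4; eliminate column b from the other rows.
Second iteration: most negative z-row entry is -4 in column d, so d enters.
Ratio test on column d — row 1: entry -2 ≤ 0; row 2: (17/4)/1 = 17/4; row 3: entry 0 ≤ 0. Minimum is 17/4 at row 2 (b leaves); pivot element 1.
Divide row 2 by 1; eliminate column d from the other rows.
After both pivots, the entry at constraint row 2, column a is 5/4.

5/4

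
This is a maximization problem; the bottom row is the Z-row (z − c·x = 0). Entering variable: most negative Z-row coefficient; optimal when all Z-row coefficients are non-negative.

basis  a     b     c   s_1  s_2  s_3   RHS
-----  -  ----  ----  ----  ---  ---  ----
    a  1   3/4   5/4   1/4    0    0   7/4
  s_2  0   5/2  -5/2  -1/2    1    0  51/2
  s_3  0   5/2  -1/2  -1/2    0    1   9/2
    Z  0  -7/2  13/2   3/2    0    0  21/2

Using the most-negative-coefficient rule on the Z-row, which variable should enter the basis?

Negative Z-row entries: b: -7/2.
The most negative is -7/2 in column b, so b enters.

b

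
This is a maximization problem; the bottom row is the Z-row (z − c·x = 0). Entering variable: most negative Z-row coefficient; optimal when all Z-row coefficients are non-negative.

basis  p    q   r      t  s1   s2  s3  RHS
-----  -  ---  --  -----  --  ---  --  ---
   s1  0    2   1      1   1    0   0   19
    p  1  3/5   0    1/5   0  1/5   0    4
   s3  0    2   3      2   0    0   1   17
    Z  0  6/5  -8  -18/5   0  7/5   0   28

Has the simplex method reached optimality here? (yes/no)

The Z-row has a negative entry -8 in column r, so it is not optimal.

no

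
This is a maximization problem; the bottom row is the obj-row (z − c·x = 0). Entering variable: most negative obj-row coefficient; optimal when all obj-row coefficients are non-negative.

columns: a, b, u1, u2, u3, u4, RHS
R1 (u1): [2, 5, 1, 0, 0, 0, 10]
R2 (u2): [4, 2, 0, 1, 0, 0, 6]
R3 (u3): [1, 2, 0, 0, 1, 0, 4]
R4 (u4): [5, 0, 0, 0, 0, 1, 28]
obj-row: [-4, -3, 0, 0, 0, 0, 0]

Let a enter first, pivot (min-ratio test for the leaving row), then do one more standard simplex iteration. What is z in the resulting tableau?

23/3

Ratio test on column a — row 1: 10/2 = 5; row 2: 6/4 = 3/2; row 3: 4/1 = 4; row 4: 28/5 = 28/5. Minimum is 3/2 at row 2 (u2 leaves); pivot element 4.
Pivot on row 2; the obj-row RHS becomes 0 − (-4)·(3/2) = 6.
Next entering variable (most negative obj-row entry -1): b.
Ratio test on column b — row 1: 7/4 = 7/4; row 2: (3/2)/(1/2) = 3; row 3: (5/2)/(3/2) = 5/3; row 4: entry -5/2 ≤ 0. Minimum is 5/3 at row 3 (u3 leaves); pivot element 3/2.
After the second pivot the obj-row RHS is 6 − (-1)·(5/3) = 23/3.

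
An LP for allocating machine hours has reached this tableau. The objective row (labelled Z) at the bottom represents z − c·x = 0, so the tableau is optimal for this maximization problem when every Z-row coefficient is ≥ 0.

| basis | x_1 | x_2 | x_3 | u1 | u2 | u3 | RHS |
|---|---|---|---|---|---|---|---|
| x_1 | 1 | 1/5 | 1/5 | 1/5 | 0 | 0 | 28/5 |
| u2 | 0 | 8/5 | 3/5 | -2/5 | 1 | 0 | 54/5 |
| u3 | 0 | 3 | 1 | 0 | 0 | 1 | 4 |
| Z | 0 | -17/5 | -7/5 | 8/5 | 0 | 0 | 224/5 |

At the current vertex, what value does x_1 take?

28/5

x_1 is basic (row 1); its value is the RHS of that row, 28/5.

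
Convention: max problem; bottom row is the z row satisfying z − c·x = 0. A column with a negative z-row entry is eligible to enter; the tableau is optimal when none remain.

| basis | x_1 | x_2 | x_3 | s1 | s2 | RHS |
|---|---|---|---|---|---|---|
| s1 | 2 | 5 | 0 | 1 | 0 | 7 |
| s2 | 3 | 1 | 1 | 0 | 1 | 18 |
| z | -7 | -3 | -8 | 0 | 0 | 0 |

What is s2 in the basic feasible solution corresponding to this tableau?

s2 is basic (row 2); its value is the RHS of that row, 18.

18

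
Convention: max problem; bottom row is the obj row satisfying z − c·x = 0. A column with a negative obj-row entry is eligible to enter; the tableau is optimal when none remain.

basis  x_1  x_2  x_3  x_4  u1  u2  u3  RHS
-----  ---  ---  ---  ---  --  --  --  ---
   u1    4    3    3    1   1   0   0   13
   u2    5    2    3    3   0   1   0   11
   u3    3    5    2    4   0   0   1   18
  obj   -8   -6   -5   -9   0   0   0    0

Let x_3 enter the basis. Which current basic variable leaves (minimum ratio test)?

Column x_3 entries and ratios — u1: 13/3 = 13/3; u2: 11/3 = 11/3; u3: 18/2 = 9.
Smallest ratio is 11/3 in the row of u2, so u2 leaves.

u2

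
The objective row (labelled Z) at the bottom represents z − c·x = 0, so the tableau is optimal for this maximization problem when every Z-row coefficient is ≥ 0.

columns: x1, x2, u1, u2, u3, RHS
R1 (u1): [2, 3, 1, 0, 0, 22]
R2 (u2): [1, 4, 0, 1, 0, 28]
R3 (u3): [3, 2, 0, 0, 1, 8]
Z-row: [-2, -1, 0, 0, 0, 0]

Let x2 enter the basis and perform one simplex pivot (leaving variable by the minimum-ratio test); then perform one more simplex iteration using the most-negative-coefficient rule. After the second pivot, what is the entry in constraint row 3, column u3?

1/3

Ratio test on column x2 — row 1: 22/3 = 22/3; row 2: 28/4 = 7; row 3: 8/2 = 4. Minimum is 4 at row 3 (u3 leaves); pivot element 2.
Divide row 3 by 2; eliminate column x2 from the other rows.
Second iteration: most negative Z-row entry is -1/2 in column x1, so x1 enters.
Ratio test on column x1 — row 1: entry -5/2 ≤ 0; row 2: entry -5 ≤ 0; row 3: 4/(3/2) = 8/3. Minimum is 8/3 at row 3 (x2 leaves); pivot element 3/2.
Divide row 3 by 3/2; eliminate column x1 from the other rows.
After both pivots, the entry at constraint row 3, column u3 is 1/3.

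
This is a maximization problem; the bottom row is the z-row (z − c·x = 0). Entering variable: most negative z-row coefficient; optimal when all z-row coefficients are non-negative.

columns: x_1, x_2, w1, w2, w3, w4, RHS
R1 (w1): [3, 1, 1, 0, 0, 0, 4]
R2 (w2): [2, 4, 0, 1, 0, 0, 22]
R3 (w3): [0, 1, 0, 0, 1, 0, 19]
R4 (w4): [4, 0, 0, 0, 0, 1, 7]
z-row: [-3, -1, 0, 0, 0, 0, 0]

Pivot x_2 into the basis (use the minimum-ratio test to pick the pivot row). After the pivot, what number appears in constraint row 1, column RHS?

Ratio test on column x_2 — row 1: 4/1 = 4; row 2: 22/4 = 11/2; row 3: 19/1 = 19; row 4: entry 0 ≤ 0. Minimum is 4 at row 1 (w1 leaves); pivot element 1.
Divide row 1 by 1; eliminate column x_2 from the other rows.
In the new row 1, the RHS entry is the old entry divided by the pivot: 4/1 = 4.

4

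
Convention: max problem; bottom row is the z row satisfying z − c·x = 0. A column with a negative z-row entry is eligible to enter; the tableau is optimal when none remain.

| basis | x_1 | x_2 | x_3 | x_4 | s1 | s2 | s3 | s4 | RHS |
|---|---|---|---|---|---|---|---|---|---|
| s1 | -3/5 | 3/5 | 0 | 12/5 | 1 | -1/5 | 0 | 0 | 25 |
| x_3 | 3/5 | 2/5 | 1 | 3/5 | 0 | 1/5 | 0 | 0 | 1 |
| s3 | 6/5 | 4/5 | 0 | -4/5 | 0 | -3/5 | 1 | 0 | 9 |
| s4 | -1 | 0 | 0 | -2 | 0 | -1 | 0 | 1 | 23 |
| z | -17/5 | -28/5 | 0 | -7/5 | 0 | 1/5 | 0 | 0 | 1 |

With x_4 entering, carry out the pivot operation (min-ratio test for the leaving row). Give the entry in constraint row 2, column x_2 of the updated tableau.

2/3

Ratio test on column x_4 — row 1: 25/(12/5) = 125/12; row 2: 1/(3/5) = 5/3; row 3: entry -4/5 ≤ 0; row 4: entry -2 ≤ 0. Minimum is 5/3 at row 2 (x_3 leaves); pivot element 3/5.
Divide row 2 by 3/5; eliminate column x_4 from the other rows.
In the new row 2, the x_2 entry is the old entry divided by the pivot: (2/5)/(3/5) = 2/3.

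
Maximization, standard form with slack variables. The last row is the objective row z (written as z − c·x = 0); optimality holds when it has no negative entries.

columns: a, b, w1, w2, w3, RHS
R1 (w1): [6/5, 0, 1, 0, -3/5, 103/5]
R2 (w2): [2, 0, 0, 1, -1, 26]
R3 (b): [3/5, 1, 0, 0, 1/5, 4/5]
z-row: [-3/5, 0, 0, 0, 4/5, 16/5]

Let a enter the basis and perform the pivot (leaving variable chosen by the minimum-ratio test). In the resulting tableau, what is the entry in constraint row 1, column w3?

Ratio test on column a — row 1: (103/5)/(6/5) = 103/6; row 2: 26/2 = 13; row 3: (4/5)/(3/5) = 4/3. Minimum is 4/3 at row 3 (b leaves); pivot element 3/5.
Divide row 3 by 3/5; eliminate column a from the other rows.
Row 1 update in column w3: -3/5 − (6/5)·(1/3) = -1.

-1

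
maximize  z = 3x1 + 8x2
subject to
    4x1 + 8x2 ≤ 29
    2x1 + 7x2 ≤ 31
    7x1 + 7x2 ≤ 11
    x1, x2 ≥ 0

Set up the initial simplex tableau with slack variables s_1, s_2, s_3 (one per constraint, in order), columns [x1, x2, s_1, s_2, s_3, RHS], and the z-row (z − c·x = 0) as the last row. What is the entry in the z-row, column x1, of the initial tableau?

-3

The z-row carries the negated objective coefficients: the x1 entry is -3.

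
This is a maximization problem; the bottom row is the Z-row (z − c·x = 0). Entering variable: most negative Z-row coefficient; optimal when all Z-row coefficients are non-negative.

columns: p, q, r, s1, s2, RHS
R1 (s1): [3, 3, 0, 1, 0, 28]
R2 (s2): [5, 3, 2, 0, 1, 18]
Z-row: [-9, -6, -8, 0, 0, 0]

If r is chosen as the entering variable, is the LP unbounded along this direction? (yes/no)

Column r has positive entries in row(s) 2, so the ratio test bounds it — not unbounded.

no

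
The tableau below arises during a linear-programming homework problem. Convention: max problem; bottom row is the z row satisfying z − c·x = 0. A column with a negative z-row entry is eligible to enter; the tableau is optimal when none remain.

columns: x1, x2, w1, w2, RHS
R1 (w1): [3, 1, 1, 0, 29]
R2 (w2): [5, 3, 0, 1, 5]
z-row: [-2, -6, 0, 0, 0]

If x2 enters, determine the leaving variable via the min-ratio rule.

Column x2 entries and ratios — w1: 29/1 = 29; w2: 5/3 = 5/3.
Smallest ratio is 5/3 in the row of w2, so w2 leaves.

w2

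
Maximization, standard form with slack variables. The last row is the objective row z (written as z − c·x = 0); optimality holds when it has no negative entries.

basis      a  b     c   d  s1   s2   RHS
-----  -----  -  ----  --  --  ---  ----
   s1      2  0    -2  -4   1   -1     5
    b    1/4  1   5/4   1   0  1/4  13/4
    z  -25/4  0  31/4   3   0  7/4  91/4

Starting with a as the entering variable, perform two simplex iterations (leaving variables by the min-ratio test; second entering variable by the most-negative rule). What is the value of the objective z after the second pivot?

Ratio test on column a — row 1: 5/2 = 5/2; row 2: (13/4)/(1/4) = 13. Minimum is 5/2 at row 1 (s1 leaves); pivot element 2.
Pivot on row 1; the z-row RHS becomes 91/4 − (-25/4)·(5/2) = 307/8.
Next entering variable (most negative z-row entry -19/2): d.
Ratio test on column d — row 1: entry -2 ≤ 0; row 2: (21/8)/(3/2) = 7/4. Minimum is 7/4 at row 2 (b leaves); pivot element 3/2.
After the second pivot the z-row RHS is 307/8 − (-19/2)·(7/4) = 55.

55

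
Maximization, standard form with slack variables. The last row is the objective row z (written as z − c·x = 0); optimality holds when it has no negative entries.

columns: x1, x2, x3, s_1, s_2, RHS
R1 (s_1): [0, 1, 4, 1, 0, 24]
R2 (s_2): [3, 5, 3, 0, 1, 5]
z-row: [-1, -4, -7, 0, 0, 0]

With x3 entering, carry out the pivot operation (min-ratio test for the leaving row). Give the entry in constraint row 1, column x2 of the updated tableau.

Ratio test on column x3 — row 1: 24/4 = 6; row 2: 5/3 = 5/3. Minimum is 5/3 at row 2 (s_2 leaves); pivot element 3.
Divide row 2 by 3; eliminate column x3 from the other rows.
Row 1 update in column x2: 1 − 4·(5/3) = -17/3.

-17/3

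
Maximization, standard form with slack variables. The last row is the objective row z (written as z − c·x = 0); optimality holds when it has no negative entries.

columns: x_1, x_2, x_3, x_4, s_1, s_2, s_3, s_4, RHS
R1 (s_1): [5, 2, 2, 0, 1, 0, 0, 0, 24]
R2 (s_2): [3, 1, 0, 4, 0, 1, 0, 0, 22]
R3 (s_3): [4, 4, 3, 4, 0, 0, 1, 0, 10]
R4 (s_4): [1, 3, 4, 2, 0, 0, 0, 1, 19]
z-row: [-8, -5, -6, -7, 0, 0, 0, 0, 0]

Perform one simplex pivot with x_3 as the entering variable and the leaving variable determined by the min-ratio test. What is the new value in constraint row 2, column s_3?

Ratio test on column x_3 — row 1: 24/2 = 12; row 2: entry 0 ≤ 0; row 3: 10/3 = 10/3; row 4: 19/4 = 19/4. Minimum is 10/3 at row 3 (s_3 leaves); pivot element 3.
Divide row 3 by 3; eliminate column x_3 from the other rows.
Row 2 update in column s_3: 0 − 0·(1/3) = 0.

0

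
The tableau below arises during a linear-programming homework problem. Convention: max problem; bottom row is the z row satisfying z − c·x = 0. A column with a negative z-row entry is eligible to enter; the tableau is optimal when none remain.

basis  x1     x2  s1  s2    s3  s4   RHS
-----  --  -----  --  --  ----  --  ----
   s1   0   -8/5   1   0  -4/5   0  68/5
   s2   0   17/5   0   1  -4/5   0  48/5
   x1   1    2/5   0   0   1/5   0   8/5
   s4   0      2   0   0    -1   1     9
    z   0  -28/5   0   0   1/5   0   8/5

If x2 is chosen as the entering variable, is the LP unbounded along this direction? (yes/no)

Column x2 has positive entries in row(s) 2, 3, 4, so the ratio test bounds it — not unbounded.

no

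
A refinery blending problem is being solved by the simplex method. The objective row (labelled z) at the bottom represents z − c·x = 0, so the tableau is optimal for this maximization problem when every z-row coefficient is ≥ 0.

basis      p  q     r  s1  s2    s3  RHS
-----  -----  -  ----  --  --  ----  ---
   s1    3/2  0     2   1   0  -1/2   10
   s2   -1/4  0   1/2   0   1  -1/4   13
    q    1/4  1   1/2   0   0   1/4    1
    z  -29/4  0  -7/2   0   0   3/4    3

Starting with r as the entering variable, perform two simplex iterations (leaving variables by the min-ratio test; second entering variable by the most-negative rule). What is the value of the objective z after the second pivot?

32

Ratio test on column r — row 1: 10/2 = 5; row 2: 13/(1/2) = 26; row 3: 1/(1/2) = 2. Minimum is 2 at row 3 (q leaves); pivot element 1/2.
Pivot on row 3; the z-row RHS becomes 3 − (-7/2)·2 = 10.
Next entering variable (most negative z-row entry -11/2): p.
Ratio test on column p — row 1: 6/(1/2) = 12; row 2: entry -1/2 ≤ 0; row 3: 2/(1/2) = 4. Minimum is 4 at row 3 (r leaves); pivot element 1/2.
After the second pivot the z-row RHS is 10 − (-11/2)·4 = 32.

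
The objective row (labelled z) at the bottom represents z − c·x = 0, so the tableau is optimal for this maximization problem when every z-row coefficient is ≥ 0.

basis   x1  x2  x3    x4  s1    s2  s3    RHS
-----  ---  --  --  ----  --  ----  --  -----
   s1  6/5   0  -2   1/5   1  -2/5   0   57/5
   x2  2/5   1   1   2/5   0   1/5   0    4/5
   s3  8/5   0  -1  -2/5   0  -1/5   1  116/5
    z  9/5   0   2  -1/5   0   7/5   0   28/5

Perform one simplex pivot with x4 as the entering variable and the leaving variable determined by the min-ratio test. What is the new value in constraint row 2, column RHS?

Ratio test on column x4 — row 1: (57/5)/(1/5) = 57; row 2: (4/5)/(2/5) = 2; row 3: entry -2/5 ≤ 0. Minimum is 2 at row 2 (x2 leaves); pivot element 2/5.
Divide row 2 by 2/5; eliminate column x4 from the other rows.
In the new row 2, the RHS entry is the old entry divided by the pivot: (4/5)/(2/5) = 2.

2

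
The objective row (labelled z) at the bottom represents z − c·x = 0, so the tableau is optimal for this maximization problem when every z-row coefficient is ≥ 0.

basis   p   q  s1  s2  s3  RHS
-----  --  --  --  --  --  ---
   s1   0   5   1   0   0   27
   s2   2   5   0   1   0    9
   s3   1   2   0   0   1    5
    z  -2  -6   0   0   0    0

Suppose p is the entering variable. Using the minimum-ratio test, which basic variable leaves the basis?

s2

Column p entries and ratios — s1: 0 ≤ 0, skip; s2: 9/2 = 9/2; s3: 5/1 = 5.
Smallest ratio is 9/2 in the row of s2, so s2 leaves.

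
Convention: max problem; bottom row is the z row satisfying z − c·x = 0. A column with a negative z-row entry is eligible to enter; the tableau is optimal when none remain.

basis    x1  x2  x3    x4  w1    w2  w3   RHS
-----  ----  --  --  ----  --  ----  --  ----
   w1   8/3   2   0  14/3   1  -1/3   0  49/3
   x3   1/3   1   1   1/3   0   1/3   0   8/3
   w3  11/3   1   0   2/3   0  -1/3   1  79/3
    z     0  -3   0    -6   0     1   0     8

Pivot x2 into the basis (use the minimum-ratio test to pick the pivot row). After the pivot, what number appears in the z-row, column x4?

Ratio test on column x2 — row 1: (49/3)/2 = 49/6; row 2: (8/3)/1 = 8/3; row 3: (79/3)/1 = 79/3. Minimum is 8/3 at row 2 (x3 leaves); pivot element 1.
Divide row 2 by 1; eliminate column x2 from the other rows.
z-row update in column x4: -6 − (-3)·(1/3) = -5.

-5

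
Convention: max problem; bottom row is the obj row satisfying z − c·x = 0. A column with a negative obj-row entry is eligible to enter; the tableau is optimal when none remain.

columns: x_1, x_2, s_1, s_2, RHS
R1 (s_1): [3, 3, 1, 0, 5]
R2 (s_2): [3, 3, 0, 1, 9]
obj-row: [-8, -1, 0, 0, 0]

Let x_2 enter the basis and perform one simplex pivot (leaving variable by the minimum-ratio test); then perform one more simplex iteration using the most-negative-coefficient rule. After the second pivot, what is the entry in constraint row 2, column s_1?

-1

Ratio test on column x_2 — row 1: 5/3 = 5/3; row 2: 9/3 = 3. Minimum is 5/3 at row 1 (s_1 leaves); pivot element 3.
Divide row 1 by 3; eliminate column x_2 from the other rows.
Second iteration: most negative obj-row entry is -7 in column x_1, so x_1 enters.
Ratio test on column x_1 — row 1: (5/3)/1 = 5/3; row 2: entry 0 ≤ 0. Minimum is 5/3 at row 1 (x_2 leaves); pivot element 1.
Divide row 1 by 1; eliminate column x_1 from the other rows.
After both pivots, the entry at constraint row 2, column s_1 is -1.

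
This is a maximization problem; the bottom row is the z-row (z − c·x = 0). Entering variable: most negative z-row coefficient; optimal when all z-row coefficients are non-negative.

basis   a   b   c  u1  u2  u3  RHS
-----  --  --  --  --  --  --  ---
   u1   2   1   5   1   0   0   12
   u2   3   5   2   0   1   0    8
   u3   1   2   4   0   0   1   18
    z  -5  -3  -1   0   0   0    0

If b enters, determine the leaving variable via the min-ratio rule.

u2

Column b entries and ratios — u1: 12/1 = 12; u2: 8/5 = 8/5; u3: 18/2 = 9.
Smallest ratio is 8/5 in the row of u2, so u2 leaves.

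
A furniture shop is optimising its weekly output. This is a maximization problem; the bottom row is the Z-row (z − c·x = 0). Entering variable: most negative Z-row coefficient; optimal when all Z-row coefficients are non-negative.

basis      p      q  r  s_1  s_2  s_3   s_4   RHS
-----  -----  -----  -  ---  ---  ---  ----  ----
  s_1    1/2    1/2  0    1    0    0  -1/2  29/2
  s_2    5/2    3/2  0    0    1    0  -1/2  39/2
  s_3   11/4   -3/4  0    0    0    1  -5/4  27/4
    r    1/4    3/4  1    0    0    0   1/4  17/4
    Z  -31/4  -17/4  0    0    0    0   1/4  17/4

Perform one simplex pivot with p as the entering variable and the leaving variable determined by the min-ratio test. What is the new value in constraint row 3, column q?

Ratio test on column p — row 1: (29/2)/(1/2) = 29; row 2: (39/2)/(5/2) = 39/5; row 3: (27/4)/(11/4) = 27/11; row 4: (17/4)/(1/4) = 17. Minimum is 27/11 at row 3 (s_3 leaves); pivot element 11/4.
Divide row 3 by 11/4; eliminate column p from the other rows.
In the new row 3, the q entry is the old entry divided by the pivot: (-3/4)/(11/4) = -3/11.

-3/11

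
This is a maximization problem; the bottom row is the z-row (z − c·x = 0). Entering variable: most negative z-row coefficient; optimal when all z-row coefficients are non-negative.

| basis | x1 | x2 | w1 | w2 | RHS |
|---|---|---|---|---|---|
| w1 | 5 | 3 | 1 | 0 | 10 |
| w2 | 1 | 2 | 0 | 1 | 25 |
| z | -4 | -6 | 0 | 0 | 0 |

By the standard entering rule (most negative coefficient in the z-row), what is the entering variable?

x2

Negative z-row entries: x1: -4, x2: -6.
The most negative is -6 in column x2, so x2 enters.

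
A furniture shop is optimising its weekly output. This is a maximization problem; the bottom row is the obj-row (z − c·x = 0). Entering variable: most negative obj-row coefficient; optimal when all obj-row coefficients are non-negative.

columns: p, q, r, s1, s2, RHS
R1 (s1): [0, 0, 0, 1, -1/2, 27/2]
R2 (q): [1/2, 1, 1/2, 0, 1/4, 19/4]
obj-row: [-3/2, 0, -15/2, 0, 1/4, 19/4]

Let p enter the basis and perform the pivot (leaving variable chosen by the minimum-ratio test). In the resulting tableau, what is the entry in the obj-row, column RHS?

Ratio test on column p — row 1: entry 0 ≤ 0; row 2: (19/4)/(1/2) = 19/2. Minimum is 19/2 at row 2 (q leaves); pivot element 1/2.
Divide row 2 by 1/2; eliminate column p from the other rows.
obj-row update in column RHS: 19/4 − (-3/2)·(19/2) = 19.

19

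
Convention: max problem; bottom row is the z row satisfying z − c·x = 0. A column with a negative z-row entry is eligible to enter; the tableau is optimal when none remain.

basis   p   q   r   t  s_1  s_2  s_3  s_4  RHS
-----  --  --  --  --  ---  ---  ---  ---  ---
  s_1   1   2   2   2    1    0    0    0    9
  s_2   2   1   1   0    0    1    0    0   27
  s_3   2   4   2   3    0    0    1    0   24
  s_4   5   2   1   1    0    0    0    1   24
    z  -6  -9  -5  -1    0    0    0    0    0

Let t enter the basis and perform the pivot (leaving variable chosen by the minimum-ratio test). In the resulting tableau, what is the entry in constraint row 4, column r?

0

Ratio test on column t — row 1: 9/2 = 9/2; row 2: entry 0 ≤ 0; row 3: 24/3 = 8; row 4: 24/1 = 24. Minimum is 9/2 at row 1 (s_1 leaves); pivot element 2.
Divide row 1 by 2; eliminate column t from the other rows.
Row 4 update in column r: 1 − 1·1 = 0.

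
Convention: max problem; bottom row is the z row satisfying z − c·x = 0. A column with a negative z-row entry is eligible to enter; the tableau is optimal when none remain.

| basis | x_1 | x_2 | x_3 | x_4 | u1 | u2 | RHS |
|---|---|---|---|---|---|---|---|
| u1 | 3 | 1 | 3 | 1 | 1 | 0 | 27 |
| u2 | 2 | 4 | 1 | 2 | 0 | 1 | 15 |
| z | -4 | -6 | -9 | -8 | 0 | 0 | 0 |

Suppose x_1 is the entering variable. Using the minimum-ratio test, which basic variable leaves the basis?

Column x_1 entries and ratios — u1: 27/3 = 9; u2: 15/2 = 15/2.
Smallest ratio is 15/2 in the row of u2, so u2 leaves.

u2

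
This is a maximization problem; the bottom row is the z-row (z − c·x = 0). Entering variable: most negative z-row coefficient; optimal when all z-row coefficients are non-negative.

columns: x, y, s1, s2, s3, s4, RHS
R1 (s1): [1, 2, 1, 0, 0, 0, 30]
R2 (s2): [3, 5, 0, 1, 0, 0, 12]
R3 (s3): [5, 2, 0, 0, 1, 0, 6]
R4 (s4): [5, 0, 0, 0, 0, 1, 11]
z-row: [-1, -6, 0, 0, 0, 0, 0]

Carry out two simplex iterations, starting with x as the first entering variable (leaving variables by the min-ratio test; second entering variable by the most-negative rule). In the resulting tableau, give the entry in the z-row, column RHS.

258/19

Ratio test on column x — row 1: 30/1 = 30; row 2: 12/3 = 4; row 3: 6/5 = 6/5; row 4: 11/5 = 11/5. Minimum is 6/5 at row 3 (s3 leaves); pivot element 5.
Divide row 3 by 5; eliminate column x from the other rows.
Second iteration: most negative z-row entry is -28/5 in column y, so y enters.
Ratio test on column y — row 1: (144/5)/(8/5) = 18; row 2: (42/5)/(19/5) = 42/19; row 3: (6/5)/(2/5) = 3; row 4: entry -2 ≤ 0. Minimum is 42/19 at row 2 (s2 leaves); pivot element 19/5.
Divide row 2 by 19/5; eliminate column y from the other rows.
After both pivots, the entry at the z-row, column RHS is 258/19.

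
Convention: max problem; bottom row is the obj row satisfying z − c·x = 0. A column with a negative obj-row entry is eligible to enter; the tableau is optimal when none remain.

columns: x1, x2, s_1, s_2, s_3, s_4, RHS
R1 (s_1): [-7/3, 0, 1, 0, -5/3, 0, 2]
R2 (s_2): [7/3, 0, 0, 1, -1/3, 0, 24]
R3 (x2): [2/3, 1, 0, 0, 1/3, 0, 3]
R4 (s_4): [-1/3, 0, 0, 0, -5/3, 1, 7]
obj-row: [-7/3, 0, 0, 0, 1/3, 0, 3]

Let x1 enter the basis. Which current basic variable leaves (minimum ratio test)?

Column x1 entries and ratios — s_1: -7/3 ≤ 0, skip; s_2: 24/(7/3) = 72/7; x2: 3/(2/3) = 9/2; s_4: -1/3 ≤ 0, skip.
Smallest ratio is 9/2 in the row of x2, so x2 leaves.

x2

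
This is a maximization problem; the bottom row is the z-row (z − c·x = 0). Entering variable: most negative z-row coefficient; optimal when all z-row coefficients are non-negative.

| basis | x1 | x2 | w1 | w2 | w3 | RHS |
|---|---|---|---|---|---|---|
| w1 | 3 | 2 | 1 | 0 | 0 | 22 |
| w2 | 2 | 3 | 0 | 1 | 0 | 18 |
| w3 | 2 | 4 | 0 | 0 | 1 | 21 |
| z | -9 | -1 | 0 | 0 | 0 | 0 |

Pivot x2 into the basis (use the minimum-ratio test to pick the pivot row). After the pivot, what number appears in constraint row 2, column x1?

Ratio test on column x2 — row 1: 22/2 = 11; row 2: 18/3 = 6; row 3: 21/4 = 21/4. Minimum is 21/4 at row 3 (w3 leaves); pivot element 4.
Divide row 3 by 4; eliminate column x2 from the other rows.
Row 2 update in column x1: 2 − 3·(1/2) = 1/2.

1/2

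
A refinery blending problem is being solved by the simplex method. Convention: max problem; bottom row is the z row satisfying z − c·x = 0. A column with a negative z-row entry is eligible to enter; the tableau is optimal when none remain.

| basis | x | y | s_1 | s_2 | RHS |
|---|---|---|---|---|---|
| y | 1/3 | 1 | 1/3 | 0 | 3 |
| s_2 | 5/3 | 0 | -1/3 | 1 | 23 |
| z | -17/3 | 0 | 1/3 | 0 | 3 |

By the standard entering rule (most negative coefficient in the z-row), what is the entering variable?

Negative z-row entries: x: -17/3.
The most negative is -17/3 in column x, so x enters.

x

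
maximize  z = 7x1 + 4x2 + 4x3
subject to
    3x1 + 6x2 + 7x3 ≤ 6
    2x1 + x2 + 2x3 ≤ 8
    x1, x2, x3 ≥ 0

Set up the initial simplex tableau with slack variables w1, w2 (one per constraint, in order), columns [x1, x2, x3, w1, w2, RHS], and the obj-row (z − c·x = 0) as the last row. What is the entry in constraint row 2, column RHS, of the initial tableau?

8

The RHS of constraint 2 is b_2 = 8.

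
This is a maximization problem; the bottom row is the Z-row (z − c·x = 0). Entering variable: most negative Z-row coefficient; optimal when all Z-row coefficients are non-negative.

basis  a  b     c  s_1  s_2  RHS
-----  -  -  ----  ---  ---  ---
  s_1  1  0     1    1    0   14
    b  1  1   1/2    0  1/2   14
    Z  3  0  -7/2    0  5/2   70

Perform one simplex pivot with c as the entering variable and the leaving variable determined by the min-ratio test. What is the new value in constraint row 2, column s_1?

Ratio test on column c — row 1: 14/1 = 14; row 2: 14/(1/2) = 28. Minimum is 14 at row 1 (s_1 leaves); pivot element 1.
Divide row 1 by 1; eliminate column c from the other rows.
Row 2 update in column s_1: 0 − (1/2)·1 = -1/2.

-1/2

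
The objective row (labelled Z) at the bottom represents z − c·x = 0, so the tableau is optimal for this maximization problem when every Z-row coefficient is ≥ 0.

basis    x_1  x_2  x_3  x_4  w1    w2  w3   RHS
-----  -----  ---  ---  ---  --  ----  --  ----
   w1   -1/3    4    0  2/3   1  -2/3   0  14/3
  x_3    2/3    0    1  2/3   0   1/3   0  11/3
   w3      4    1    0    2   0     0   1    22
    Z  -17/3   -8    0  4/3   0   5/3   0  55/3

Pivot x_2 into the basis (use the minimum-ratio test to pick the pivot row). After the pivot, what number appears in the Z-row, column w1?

Ratio test on column x_2 — row 1: (14/3)/4 = 7/6; row 2: entry 0 ≤ 0; row 3: 22/1 = 22. Minimum is 7/6 at row 1 (w1 leaves); pivot element 4.
Divide row 1 by 4; eliminate column x_2 from the other rows.
Z-row update in column w1: 0 − (-8)·(1/4) = 2.

2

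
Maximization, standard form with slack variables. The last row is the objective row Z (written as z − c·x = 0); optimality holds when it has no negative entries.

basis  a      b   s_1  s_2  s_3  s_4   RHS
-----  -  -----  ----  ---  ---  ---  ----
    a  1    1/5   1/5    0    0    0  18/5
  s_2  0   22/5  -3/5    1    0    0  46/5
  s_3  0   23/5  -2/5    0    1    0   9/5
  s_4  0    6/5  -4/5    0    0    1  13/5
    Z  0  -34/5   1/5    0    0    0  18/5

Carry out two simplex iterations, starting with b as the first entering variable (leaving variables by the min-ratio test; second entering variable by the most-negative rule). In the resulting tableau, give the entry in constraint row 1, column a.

23/5

Ratio test on column b — row 1: (18/5)/(1/5) = 18; row 2: (46/5)/(22/5) = 23/11; row 3: (9/5)/(23/5) = 9/23; row 4: (13/5)/(6/5) = 13/6. Minimum is 9/23 at row 3 (s_3 leaves); pivot element 23/5.
Divide row 3 by 23/5; eliminate column b from the other rows.
Second iteration: most negative Z-row entry is -9/23 in column s_1, so s_1 enters.
Ratio test on column s_1 — row 1: (81/23)/(5/23) = 81/5; row 2: entry -5/23 ≤ 0; row 3: entry -2/23 ≤ 0; row 4: entry -16/23 ≤ 0. Minimum is 81/5 at row 1 (a leaves); pivot element 5/23.
Divide row 1 by 5/23; eliminate column s_1 from the other rows.
After both pivots, the entry at constraint row 1, column a is 23/5.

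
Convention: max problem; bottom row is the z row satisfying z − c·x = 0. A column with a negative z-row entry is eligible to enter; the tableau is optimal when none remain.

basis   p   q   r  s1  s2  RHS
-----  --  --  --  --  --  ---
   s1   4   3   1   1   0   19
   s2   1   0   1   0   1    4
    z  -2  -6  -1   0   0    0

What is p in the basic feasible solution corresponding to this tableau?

p is not in the basis, so in the current basic feasible solution p = 0.

0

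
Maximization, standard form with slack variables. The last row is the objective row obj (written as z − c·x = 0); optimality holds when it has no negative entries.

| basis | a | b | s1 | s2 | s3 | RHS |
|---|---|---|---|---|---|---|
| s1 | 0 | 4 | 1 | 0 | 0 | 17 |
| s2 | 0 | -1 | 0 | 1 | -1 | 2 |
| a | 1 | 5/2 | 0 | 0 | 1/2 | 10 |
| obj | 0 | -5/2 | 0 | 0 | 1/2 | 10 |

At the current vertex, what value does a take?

a is basic (row 3); its value is the RHS of that row, 10.

10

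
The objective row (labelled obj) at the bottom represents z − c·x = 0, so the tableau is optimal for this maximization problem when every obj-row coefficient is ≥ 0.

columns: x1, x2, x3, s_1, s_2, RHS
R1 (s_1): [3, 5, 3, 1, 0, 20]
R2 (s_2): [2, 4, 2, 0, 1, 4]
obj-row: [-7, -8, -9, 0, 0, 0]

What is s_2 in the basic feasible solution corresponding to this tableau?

s_2 is basic (row 2); its value is the RHS of that row, 4.

4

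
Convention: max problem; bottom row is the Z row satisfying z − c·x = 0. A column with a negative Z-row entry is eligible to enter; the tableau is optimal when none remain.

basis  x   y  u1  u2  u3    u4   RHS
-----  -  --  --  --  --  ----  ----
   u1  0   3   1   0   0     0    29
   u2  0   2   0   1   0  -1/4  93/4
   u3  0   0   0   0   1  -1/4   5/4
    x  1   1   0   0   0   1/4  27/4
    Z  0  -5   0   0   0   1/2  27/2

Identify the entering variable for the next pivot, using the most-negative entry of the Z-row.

y

Negative Z-row entries: y: -5.
The most negative is -5 in column y, so y enters.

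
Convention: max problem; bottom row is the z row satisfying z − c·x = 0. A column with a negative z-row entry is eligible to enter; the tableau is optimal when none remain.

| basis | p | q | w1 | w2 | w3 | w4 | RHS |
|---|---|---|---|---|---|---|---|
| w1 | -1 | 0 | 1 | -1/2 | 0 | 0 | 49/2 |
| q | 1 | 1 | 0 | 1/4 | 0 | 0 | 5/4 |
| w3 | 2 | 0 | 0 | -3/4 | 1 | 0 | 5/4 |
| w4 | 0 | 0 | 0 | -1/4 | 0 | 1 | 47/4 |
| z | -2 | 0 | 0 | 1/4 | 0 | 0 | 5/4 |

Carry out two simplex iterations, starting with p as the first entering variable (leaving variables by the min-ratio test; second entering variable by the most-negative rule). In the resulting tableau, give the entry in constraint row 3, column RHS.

Ratio test on column p — row 1: entry -1 ≤ 0; row 2: (5/4)/1 = 5/4; row 3: (5/4)/2 = 5/8; row 4: entry 0 ≤ 0. Minimum is 5/8 at row 3 (w3 leaves); pivot element 2.
Divide row 3 by 2; eliminate column p from the other rows.
Second iteration: most negative z-row entry is -1/2 in column w2, so w2 enters.
Ratio test on column w2 — row 1: entry -7/8 ≤ 0; row 2: (5/8)/(5/8) = 1; row 3: entry -3/8 ≤ 0; row 4: entry -1/4 ≤ 0. Minimum is 1 at row 2 (q leaves); pivot element 5/8.
Divide row 2 by 5/8; eliminate column w2 from the other rows.
After both pivots, the entry at constraint row 3, column RHS is 1.

1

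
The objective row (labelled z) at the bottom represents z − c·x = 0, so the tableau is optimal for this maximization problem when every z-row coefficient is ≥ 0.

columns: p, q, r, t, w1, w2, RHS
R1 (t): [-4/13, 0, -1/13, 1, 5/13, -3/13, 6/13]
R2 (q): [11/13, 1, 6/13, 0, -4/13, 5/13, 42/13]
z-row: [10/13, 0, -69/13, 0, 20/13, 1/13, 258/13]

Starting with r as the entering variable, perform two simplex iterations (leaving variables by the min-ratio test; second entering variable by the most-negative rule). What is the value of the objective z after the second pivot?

Ratio test on column r — row 1: entry -1/13 ≤ 0; row 2: (42/13)/(6/13) = 7. Minimum is 7 at row 2 (q leaves); pivot element 6/13.
Pivot on row 2; the z-row RHS becomes 258/13 − (-69/13)·7 = 57.
Next entering variable (most negative z-row entry -2): w1.
Ratio test on column w1 — row 1: 1/(1/3) = 3; row 2: entry -2/3 ≤ 0. Minimum is 3 at row 1 (t leaves); pivot element 1/3.
After the second pivot the z-row RHS is 57 − (-2)·3 = 63.

63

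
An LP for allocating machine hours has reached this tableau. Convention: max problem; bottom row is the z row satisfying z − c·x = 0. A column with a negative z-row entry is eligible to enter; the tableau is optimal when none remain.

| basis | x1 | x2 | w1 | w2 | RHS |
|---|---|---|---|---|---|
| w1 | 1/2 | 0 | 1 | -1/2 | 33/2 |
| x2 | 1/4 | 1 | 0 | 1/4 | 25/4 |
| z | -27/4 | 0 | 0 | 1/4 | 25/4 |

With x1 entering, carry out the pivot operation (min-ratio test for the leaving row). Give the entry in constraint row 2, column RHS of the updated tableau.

Ratio test on column x1 — row 1: (33/2)/(1/2) = 33; row 2: (25/4)/(1/4) = 25. Minimum is 25 at row 2 (x2 leaves); pivot element 1/4.
Divide row 2 by 1/4; eliminate column x1 from the other rows.
In the new row 2, the RHS entry is the old entry divided by the pivot: (25/4)/(1/4) = 25.

25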